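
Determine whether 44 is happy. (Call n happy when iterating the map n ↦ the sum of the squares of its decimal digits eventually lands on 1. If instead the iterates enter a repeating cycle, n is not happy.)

happy

44 → 4² + 4² = 32
32 → 3² + 2² = 13
13 → 1² + 3² = 10
10 → 1² + 0² = 1  — reached 1.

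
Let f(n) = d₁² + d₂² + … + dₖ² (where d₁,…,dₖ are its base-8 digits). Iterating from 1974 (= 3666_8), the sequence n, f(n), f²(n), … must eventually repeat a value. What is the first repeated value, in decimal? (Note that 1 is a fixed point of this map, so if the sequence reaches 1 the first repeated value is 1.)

25

1974 = (3,6,6,6)_8 → 3² + 6² + 6² + 6² = 9 + 36 + 36 + 36 = 117
117 = (1,6,5)_8 → 1² + 6² + 5² = 1 + 36 + 25 = 62
62 = (7,6)_8 → 7² + 6² = 49 + 36 = 85
85 = (1,2,5)_8 → 1² + 2² + 5² = 1 + 4 + 25 = 30
30 = (3,6)_8 → 3² + 6² = 9 + 36 = 45
45 = (5,5)_8 → 5² + 5² = 25 + 25 = 50
50 = (6,2)_8 → 6² + 2² = 36 + 4 = 40
40 = (5,0)_8 → 5² + 0² = 25 + 0 = 25
25 = (3,1)_8 → 3² + 1² = 9 + 1 = 10
10 = (1,2)_8 → 1² + 2² = 1 + 4 = 5
5 = (5)_8 → 5² = 25  — 25 already appeared earlier.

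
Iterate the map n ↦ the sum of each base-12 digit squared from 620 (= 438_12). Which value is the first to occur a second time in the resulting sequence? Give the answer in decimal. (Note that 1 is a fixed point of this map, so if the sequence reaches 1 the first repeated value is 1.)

620 = (4,3,8)_12 → 4² + 3² + 8² = 89
89 = (7,5)_12 → 7² + 5² = 74
74 = (6,2)_12 → 6² + 2² = 40
40 = (3,4)_12 → 3² + 4² = 25
25 = (2,1)_12 → 2² + 1² = 5
5 = (5)_12 → 5² = 25  — 25 already appeared earlier.

25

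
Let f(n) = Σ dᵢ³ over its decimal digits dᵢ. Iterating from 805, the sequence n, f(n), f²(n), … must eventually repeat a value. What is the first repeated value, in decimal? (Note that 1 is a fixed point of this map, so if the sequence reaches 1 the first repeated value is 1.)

370

805 → 8³ + 0³ + 5³ = 637
637 → 6³ + 3³ + 7³ = 586
586 → 5³ + 8³ + 6³ = 853
853 → 8³ + 5³ + 3³ = 664
664 → 6³ + 6³ + 4³ = 496
496 → 4³ + 9³ + 6³ = 1009
1009 → 1³ + 0³ + 0³ + 9³ = 730
730 → 7³ + 3³ + 0³ = 370
370 → 3³ + 7³ + 0³ = 370  — 370 already appeared earlier.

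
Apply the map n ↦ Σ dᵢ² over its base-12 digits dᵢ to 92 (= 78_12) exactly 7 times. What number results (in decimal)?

92 = (7,8)_12 → 7² + 8² = 49 + 64 = 113
113 = (9,5)_12 → 9² + 5² = 81 + 25 = 106
106 = (8,10)_12 → 8² + 10² = 64 + 100 = 164
164 = (1,1,8)_12 → 1² + 1² + 8² = 1 + 1 + 64 = 66
66 = (5,6)_12 → 5² + 6² = 25 + 36 = 61
61 = (5,1)_12 → 5² + 1² = 25 + 1 = 26
26 = (2,2)_12 → 2² + 2² = 4 + 4 = 8

8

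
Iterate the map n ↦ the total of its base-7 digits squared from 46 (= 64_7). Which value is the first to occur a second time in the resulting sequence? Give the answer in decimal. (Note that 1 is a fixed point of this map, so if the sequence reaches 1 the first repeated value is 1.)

46 = (6,4)_7 → 52
52 = (1,0,3)_7 → 10
10 = (1,3)_7 → 10  — 10 already appeared earlier.

10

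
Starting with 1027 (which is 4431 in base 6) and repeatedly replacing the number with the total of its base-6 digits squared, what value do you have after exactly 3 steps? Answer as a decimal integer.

1027 = (4,4,3,1)_6 → 4² + 4² + 3² + 1² = 42
42 = (1,1,0)_6 → 1² + 1² + 0² = 2
2 = (2)_6 → 2² = 4

4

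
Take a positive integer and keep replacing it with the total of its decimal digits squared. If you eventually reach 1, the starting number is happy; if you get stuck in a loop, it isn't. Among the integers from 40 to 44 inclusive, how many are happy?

1

40: 40 → 16 → 37 → 58 → 89 → 145 → 42 → 20 → 4 → 16  — not happy
41: 41 → 17 → 50 → 25 → 29 → 85 → 89 → 145 → 42 → 20 → 4 → 16 → 37 → 58 → 89  — not happy
42: 42 → 20 → 4 → 16 → 37 → 58 → 89 → 145 → 42  — not happy
43: 43 → 25 → 29 → 85 → 89 → 145 → 42 → 20 → 4 → 16 → 37 → 58 → 89  — not happy
44: 44 → 32 → 13 → 10 → 1  — happy
happy: 44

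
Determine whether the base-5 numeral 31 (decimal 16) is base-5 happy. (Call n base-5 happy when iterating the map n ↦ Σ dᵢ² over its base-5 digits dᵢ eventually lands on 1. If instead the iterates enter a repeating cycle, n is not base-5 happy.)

16 = (3,1)_5 → 10
10 = (2,0)_5 → 4
4 = (4)_5 → 16  — 16 already seen; the sequence cycles without reaching 1.

not base-5 happy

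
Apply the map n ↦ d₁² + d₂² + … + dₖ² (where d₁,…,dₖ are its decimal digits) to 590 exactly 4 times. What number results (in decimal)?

590 → 5² + 9² + 0² = 25 + 81 + 0 = 106
106 → 1² + 0² + 6² = 1 + 0 + 36 = 37
37 → 3² + 7² = 9 + 49 = 58
58 → 5² + 8² = 25 + 64 = 89

89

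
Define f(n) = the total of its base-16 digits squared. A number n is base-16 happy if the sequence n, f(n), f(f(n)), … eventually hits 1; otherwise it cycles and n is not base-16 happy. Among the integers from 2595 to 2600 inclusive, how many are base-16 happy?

2

2595: 2595 → 113 → 50 → 13 → 169 → 181 → 146 → 85 → 50  (repeats 50)
2596: 2596 → 120 → 113 → 50 → 13 → 169 → 181 → 146 → 85 → 50  (repeats 50)
2597: 2597 → 129 → 65 → 17 → 2 → 4 → 16 → 1  (reaches 1)
2598: 2598 → 140 → 208 → 169 → 181 → 146 → 85 → 50 → 13 → 169  (repeats 169)
2599: 2599 → 153 → 162 → 104 → 100 → 52 → 25 → 82 → 29 → 170 → 200 → 208 → 169 → 181 → 146 → 85 → 50 → 13 → 169  (repeats 169)
2600: 2600 → 168 → 164 → 116 → 65 → 17 → 2 → 4 → 16 → 1  (reaches 1)
base-16 happy: 2597, 2600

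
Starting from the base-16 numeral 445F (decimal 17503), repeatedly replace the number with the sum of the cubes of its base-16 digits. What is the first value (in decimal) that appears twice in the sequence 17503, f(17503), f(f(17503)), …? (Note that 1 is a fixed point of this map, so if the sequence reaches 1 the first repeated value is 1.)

1

17503 = (4,4,5,15)_16 → 4³ + 4³ + 5³ + 15³ = 3628
3628 = (14,2,12)_16 → 14³ + 2³ + 12³ = 4480
4480 = (1,1,8,0)_16 → 1³ + 1³ + 8³ + 0³ = 514
514 = (2,0,2)_16 → 2³ + 0³ + 2³ = 16
16 = (1,0)_16 → 1³ + 0³ = 1  — reached the fixed point 1.
1 → 1, so 1 is the first repeated value.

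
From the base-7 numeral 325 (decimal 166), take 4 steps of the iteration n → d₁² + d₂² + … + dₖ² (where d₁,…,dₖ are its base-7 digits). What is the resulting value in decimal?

166 = (3,2,5)_7 → 3² + 2² + 5² = 9 + 4 + 25 = 38
38 = (5,3)_7 → 5² + 3² = 25 + 9 = 34
34 = (4,6)_7 → 4² + 6² = 16 + 36 = 52
52 = (1,0,3)_7 → 1² + 0² + 3² = 1 + 0 + 9 = 10

10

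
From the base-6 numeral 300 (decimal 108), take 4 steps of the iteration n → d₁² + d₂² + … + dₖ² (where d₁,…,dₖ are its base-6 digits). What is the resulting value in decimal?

29

108 = (3,0,0)_6 → 3² + 0² + 0² = 9
9 = (1,3)_6 → 1² + 3² = 10
10 = (1,4)_6 → 1² + 4² = 17
17 = (2,5)_6 → 2² + 5² = 29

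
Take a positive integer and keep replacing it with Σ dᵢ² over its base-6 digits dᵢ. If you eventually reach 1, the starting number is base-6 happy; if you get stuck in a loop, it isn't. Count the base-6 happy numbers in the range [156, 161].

1

156: 156 → 20 → 13 → 5 → 25 → 17 → 29 → 41 → 26 → 20  — not base-6 happy
157: 157 → 21 → 18 → 9 → 10 → 17 → 29 → 41 → 26 → 20 → 13 → 5 → 25 → 17  — not base-6 happy
158: 158 → 24 → 16 → 20 → 13 → 5 → 25 → 17 → 29 → 41 → 26 → 20  — not base-6 happy
159: 159 → 29 → 41 → 26 → 20 → 13 → 5 → 25 → 17 → 29  — not base-6 happy
160: 160 → 36 → 1  — base-6 happy
161: 161 → 45 → 11 → 26 → 20 → 13 → 5 → 25 → 17 → 29 → 41 → 26  — not base-6 happy
base-6 happy: 160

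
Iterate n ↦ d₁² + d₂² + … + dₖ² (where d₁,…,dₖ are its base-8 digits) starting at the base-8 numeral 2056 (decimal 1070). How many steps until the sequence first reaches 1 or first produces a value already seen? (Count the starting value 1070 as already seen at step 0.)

1070 = (2,0,5,6)_8 → 2² + 0² + 5² + 6² = 65
65 = (1,0,1)_8 → 1² + 0² + 1² = 2
2 = (2)_8 → 2² = 4
4 = (4)_8 → 4² = 16
16 = (2,0)_8 → 2² + 0² = 4  — 4 repeats.
That took 5 steps.

5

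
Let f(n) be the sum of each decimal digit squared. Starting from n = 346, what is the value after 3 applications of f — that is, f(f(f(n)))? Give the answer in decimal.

346 → 3² + 4² + 6² = 9 + 16 + 36 = 61
61 → 6² + 1² = 36 + 1 = 37
37 → 3² + 7² = 9 + 49 = 58

58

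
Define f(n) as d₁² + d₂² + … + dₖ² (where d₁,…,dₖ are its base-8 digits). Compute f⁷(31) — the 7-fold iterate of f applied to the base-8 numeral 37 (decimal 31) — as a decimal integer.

31 = (3,7)_8 → 3² + 7² = 58
58 = (7,2)_8 → 7² + 2² = 53
53 = (6,5)_8 → 6² + 5² = 61
61 = (7,5)_8 → 7² + 5² = 74
74 = (1,1,2)_8 → 1² + 1² + 2² = 6
6 = (6)_8 → 6² = 36
36 = (4,4)_8 → 4² + 4² = 32

32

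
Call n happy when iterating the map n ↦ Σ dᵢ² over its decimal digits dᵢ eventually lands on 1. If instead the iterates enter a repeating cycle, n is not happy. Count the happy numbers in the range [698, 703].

698: 698 → 181 → 66 → 72 → 53 → 34 → 25 → 29 → 85 → 89 → 145 → 42 → 20 → 4 → 16 → 37 → 58 → 89  (repeats 89)
699: 699 → 198 → 146 → 53 → 34 → 25 → 29 → 85 → 89 → 145 → 42 → 20 → 4 → 16 → 37 → 58 → 89  (repeats 89)
700: 700 → 49 → 97 → 130 → 10 → 1  (reaches 1)
701: 701 → 50 → 25 → 29 → 85 → 89 → 145 → 42 → 20 → 4 → 16 → 37 → 58 → 89  (repeats 89)
702: 702 → 53 → 34 → 25 → 29 → 85 → 89 → 145 → 42 → 20 → 4 → 16 → 37 → 58 → 89  (repeats 89)
703: 703 → 58 → 89 → 145 → 42 → 20 → 4 → 16 → 37 → 58  (repeats 58)
happy: 700

1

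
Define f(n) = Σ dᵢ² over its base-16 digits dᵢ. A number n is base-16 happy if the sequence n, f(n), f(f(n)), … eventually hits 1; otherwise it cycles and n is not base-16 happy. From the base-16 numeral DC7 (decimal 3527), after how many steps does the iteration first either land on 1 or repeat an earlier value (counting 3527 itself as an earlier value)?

15

3527 = (13,12,7)_16 → 13² + 12² + 7² = 362
362 = (1,6,10)_16 → 1² + 6² + 10² = 137
137 = (8,9)_16 → 8² + 9² = 145
145 = (9,1)_16 → 9² + 1² = 82
82 = (5,2)_16 → 5² + 2² = 29
29 = (1,13)_16 → 1² + 13² = 170
170 = (10,10)_16 → 10² + 10² = 200
200 = (12,8)_16 → 12² + 8² = 208
208 = (13,0)_16 → 13² + 0² = 169
169 = (10,9)_16 → 10² + 9² = 181
181 = (11,5)_16 → 11² + 5² = 146
146 = (9,2)_16 → 9² + 2² = 85
85 = (5,5)_16 → 5² + 5² = 50
50 = (3,2)_16 → 3² + 2² = 13
13 = (13)_16 → 13² = 169  — 169 repeats.
That took 15 steps.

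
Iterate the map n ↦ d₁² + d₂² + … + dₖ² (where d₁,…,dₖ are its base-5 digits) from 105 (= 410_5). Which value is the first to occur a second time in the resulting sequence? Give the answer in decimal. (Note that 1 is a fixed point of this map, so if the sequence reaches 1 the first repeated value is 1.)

13

105 = (4,1,0)_5 → 4² + 1² + 0² = 16 + 1 + 0 = 17
17 = (3,2)_5 → 3² + 2² = 9 + 4 = 13
13 = (2,3)_5 → 2² + 3² = 4 + 9 = 13  — 13 already appeared earlier.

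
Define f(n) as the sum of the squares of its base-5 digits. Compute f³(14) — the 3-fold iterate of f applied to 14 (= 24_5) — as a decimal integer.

10

14 = (2,4)_5 → 2² + 4² = 4 + 16 = 20
20 = (4,0)_5 → 4² + 0² = 16 + 0 = 16
16 = (3,1)_5 → 3² + 1² = 9 + 1 = 10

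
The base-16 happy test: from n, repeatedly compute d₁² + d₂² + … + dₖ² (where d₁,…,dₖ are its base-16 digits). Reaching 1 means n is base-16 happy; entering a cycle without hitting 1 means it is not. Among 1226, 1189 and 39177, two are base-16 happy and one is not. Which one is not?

39177

1226: 1226 → 260 → 17 → 2 → 4 → 16 → 1  — reaches 1 (base-16 happy)
1189: 1189 → 141 → 233 → 277 → 27 → 122 → 149 → 106 → 136 → 128 → 64 → 16 → 1  — reaches 1 (base-16 happy)
39177: 39177 → 243 → 234 → 296 → 69 → 41 → 85 → 50 → 13 → 169 → 181 → 146 → 85  — repeats 85 (not base-16 happy)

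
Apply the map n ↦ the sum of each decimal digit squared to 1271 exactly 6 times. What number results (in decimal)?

1271 → 1² + 2² + 7² + 1² = 55
55 → 5² + 5² = 50
50 → 5² + 0² = 25
25 → 2² + 5² = 29
29 → 2² + 9² = 85
85 → 8² + 5² = 89

89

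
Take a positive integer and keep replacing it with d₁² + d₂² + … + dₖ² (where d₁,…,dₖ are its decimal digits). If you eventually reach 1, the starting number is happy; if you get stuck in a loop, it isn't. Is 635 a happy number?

happy

635 → 6² + 3² + 5² = 36 + 9 + 25 = 70
70 → 7² + 0² = 49 + 0 = 49
49 → 4² + 9² = 16 + 81 = 97
97 → 9² + 7² = 81 + 49 = 130
130 → 1² + 3² + 0² = 1 + 9 + 0 = 10
10 → 1² + 0² = 1 + 0 = 1  — reached 1.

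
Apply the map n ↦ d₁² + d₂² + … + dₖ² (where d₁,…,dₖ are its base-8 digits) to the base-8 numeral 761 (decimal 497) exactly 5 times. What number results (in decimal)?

497 = (7,6,1)_8 → 7² + 6² + 1² = 86
86 = (1,2,6)_8 → 1² + 2² + 6² = 41
41 = (5,1)_8 → 5² + 1² = 26
26 = (3,2)_8 → 3² + 2² = 13
13 = (1,5)_8 → 1² + 5² = 26

26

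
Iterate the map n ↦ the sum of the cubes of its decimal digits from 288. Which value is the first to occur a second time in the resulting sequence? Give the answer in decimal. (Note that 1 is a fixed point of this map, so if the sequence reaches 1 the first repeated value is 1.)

153

288 → 1032
1032 → 36
36 → 243
243 → 99
99 → 1458
1458 → 702
702 → 351
351 → 153
153 → 153  — 153 already appeared earlier.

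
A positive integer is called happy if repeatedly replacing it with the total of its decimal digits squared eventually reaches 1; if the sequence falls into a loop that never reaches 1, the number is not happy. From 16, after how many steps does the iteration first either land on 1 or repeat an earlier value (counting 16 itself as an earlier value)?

16 → 1² + 6² = 37
37 → 3² + 7² = 58
58 → 5² + 8² = 89
89 → 8² + 9² = 145
145 → 1² + 4² + 5² = 42
42 → 4² + 2² = 20
20 → 2² + 0² = 4
4 → 4² = 16  — 16 repeats.
That took 8 steps.

8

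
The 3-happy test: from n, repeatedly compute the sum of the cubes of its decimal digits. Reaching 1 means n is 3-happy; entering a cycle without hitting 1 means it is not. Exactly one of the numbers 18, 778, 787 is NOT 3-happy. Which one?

18: 18 → 513 → 153 → 153  — repeats 153 (not 3-happy)
778: 778 → 1198 → 1243 → 100 → 1  — reaches 1 (3-happy)
787: 787 → 1198 → 1243 → 100 → 1  — reaches 1 (3-happy)

18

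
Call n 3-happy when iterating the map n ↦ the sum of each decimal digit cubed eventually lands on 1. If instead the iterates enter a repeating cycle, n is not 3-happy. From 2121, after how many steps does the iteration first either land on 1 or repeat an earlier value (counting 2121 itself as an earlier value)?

4

2121 → 18
18 → 513
513 → 153
153 → 153  — 153 repeats.
That took 4 steps.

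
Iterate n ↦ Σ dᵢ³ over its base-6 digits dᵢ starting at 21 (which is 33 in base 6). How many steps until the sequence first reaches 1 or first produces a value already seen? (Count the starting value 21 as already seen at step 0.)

7

21 = (3,3)_6 → 3³ + 3³ = 27 + 27 = 54
54 = (1,3,0)_6 → 1³ + 3³ + 0³ = 1 + 27 + 0 = 28
28 = (4,4)_6 → 4³ + 4³ = 64 + 64 = 128
128 = (3,3,2)_6 → 3³ + 3³ + 2³ = 27 + 27 + 8 = 62
62 = (1,4,2)_6 → 1³ + 4³ + 2³ = 1 + 64 + 8 = 73
73 = (2,0,1)_6 → 2³ + 0³ + 1³ = 8 + 0 + 1 = 9
9 = (1,3)_6 → 1³ + 3³ = 1 + 27 = 28  — 28 repeats.
That took 7 steps.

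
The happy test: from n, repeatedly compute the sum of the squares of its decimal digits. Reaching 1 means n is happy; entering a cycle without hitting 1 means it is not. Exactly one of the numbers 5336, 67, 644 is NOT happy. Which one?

5336: 5336 → 79 → 130 → 10 → 1  — reaches 1 (happy)
67: 67 → 85 → 89 → 145 → 42 → 20 → 4 → 16 → 37 → 58 → 89  — repeats 89 (not happy)
644: 644 → 68 → 100 → 1  — reaches 1 (happy)

67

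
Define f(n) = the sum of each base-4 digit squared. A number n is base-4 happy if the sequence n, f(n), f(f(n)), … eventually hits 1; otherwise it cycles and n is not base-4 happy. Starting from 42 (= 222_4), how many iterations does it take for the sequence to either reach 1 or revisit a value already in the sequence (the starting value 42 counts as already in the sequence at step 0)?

42 = (2,2,2)_4 → 2² + 2² + 2² = 4 + 4 + 4 = 12
12 = (3,0)_4 → 3² + 0² = 9 + 0 = 9
9 = (2,1)_4 → 2² + 1² = 4 + 1 = 5
5 = (1,1)_4 → 1² + 1² = 1 + 1 = 2
2 = (2)_4 → 2² = 4
4 = (1,0)_4 → 1² + 0² = 1 + 0 = 1  — reached 1.
That took 6 steps.

6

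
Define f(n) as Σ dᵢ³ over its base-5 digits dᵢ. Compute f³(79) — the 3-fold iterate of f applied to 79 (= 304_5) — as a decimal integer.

9

79 = (3,0,4)_5 → 3³ + 0³ + 4³ = 27 + 0 + 64 = 91
91 = (3,3,1)_5 → 3³ + 3³ + 1³ = 27 + 27 + 1 = 55
55 = (2,1,0)_5 → 2³ + 1³ + 0³ = 8 + 1 + 0 = 9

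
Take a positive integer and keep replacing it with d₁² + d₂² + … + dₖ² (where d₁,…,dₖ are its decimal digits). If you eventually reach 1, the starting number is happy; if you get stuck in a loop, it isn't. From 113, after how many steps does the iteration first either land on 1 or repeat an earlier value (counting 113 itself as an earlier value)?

11

113 → 1² + 1² + 3² = 11
11 → 1² + 1² = 2
2 → 2² = 4
4 → 4² = 16
16 → 1² + 6² = 37
37 → 3² + 7² = 58
58 → 5² + 8² = 89
89 → 8² + 9² = 145
145 → 1² + 4² + 5² = 42
42 → 4² + 2² = 20
20 → 2² + 0² = 4  — 4 repeats.
That took 11 steps.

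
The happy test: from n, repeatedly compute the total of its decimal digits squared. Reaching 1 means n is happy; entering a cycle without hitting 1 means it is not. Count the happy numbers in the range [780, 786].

780: 780 → 113 → 11 → 2 → 4 → 16 → 37 → 58 → 89 → 145 → 42 → 20 → 4  — not happy
781: 781 → 114 → 18 → 65 → 61 → 37 → 58 → 89 → 145 → 42 → 20 → 4 → 16 → 37  — not happy
782: 782 → 117 → 51 → 26 → 40 → 16 → 37 → 58 → 89 → 145 → 42 → 20 → 4 → 16  — not happy
783: 783 → 122 → 9 → 81 → 65 → 61 → 37 → 58 → 89 → 145 → 42 → 20 → 4 → 16 → 37  — not happy
784: 784 → 129 → 86 → 100 → 1  — happy
785: 785 → 138 → 74 → 65 → 61 → 37 → 58 → 89 → 145 → 42 → 20 → 4 → 16 → 37  — not happy
786: 786 → 149 → 98 → 145 → 42 → 20 → 4 → 16 → 37 → 58 → 89 → 145  — not happy
happy: 784

1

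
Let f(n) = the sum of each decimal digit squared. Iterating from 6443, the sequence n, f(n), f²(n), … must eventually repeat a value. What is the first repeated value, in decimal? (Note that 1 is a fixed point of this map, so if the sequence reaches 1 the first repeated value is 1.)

6443 → 77
77 → 98
98 → 145
145 → 42
42 → 20
20 → 4
4 → 16
16 → 37
37 → 58
58 → 89
89 → 145  — 145 already appeared earlier.

145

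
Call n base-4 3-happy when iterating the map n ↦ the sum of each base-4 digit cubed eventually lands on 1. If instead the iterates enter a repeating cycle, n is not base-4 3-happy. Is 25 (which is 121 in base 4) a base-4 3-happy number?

base-4 3-happy

25 = (1,2,1)_4 → 1³ + 2³ + 1³ = 10
10 = (2,2)_4 → 2³ + 2³ = 16
16 = (1,0,0)_4 → 1³ + 0³ + 0³ = 1  — reached 1.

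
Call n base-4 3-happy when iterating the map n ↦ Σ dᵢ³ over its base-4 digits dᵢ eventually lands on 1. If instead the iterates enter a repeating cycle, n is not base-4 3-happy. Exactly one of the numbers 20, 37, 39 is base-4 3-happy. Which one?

37

20: 20 → 2 → 8 → 8  — repeats 8 (not base-4 3-happy)
37: 37 → 10 → 16 → 1  — reaches 1 (base-4 3-happy)
39: 39 → 36 → 9 → 9  — repeats 9 (not base-4 3-happy)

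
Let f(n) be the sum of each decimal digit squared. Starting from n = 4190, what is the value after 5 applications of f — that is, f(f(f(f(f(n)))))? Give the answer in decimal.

4

4190 → 4² + 1² + 9² + 0² = 16 + 1 + 81 + 0 = 98
98 → 9² + 8² = 81 + 64 = 145
145 → 1² + 4² + 5² = 1 + 16 + 25 = 42
42 → 4² + 2² = 16 + 4 = 20
20 → 2² + 0² = 4 + 0 = 4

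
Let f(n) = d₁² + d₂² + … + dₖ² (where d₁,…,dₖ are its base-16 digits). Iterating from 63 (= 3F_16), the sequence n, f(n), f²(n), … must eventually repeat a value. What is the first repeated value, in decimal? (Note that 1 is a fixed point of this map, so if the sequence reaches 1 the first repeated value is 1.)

63 = (3,15)_16 → 3² + 15² = 234
234 = (14,10)_16 → 14² + 10² = 296
296 = (1,2,8)_16 → 1² + 2² + 8² = 69
69 = (4,5)_16 → 4² + 5² = 41
41 = (2,9)_16 → 2² + 9² = 85
85 = (5,5)_16 → 5² + 5² = 50
50 = (3,2)_16 → 3² + 2² = 13
13 = (13)_16 → 13² = 169
169 = (10,9)_16 → 10² + 9² = 181
181 = (11,5)_16 → 11² + 5² = 146
146 = (9,2)_16 → 9² + 2² = 85  — 85 already appeared earlier.

85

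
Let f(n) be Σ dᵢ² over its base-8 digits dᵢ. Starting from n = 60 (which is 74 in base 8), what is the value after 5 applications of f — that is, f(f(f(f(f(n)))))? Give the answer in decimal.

60 = (7,4)_8 → 7² + 4² = 65
65 = (1,0,1)_8 → 1² + 0² + 1² = 2
2 = (2)_8 → 2² = 4
4 = (4)_8 → 4² = 16
16 = (2,0)_8 → 2² + 0² = 4

4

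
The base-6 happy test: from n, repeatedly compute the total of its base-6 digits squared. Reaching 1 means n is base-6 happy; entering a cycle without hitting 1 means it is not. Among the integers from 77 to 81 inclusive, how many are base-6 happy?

77: 77 → 29 → 41 → 26 → 20 → 13 → 5 → 25 → 17 → 29  (repeats 29)
78: 78 → 5 → 25 → 17 → 29 → 41 → 26 → 20 → 13 → 5  (repeats 5)
79: 79 → 6 → 1  (reaches 1)
80: 80 → 9 → 10 → 17 → 29 → 41 → 26 → 20 → 13 → 5 → 25 → 17  (repeats 17)
81: 81 → 14 → 8 → 5 → 25 → 17 → 29 → 41 → 26 → 20 → 13 → 5  (repeats 5)
base-6 happy: 79

1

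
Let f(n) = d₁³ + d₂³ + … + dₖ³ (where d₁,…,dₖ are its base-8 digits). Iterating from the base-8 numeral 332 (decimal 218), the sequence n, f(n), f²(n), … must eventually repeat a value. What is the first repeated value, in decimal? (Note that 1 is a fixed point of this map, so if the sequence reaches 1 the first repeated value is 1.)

559

218 = (3,3,2)_8 → 3³ + 3³ + 2³ = 27 + 27 + 8 = 62
62 = (7,6)_8 → 7³ + 6³ = 343 + 216 = 559
559 = (1,0,5,7)_8 → 1³ + 0³ + 5³ + 7³ = 1 + 0 + 125 + 343 = 469
469 = (7,2,5)_8 → 7³ + 2³ + 5³ = 343 + 8 + 125 = 476
476 = (7,3,4)_8 → 7³ + 3³ + 4³ = 343 + 27 + 64 = 434
434 = (6,6,2)_8 → 6³ + 6³ + 2³ = 216 + 216 + 8 = 440
440 = (6,7,0)_8 → 6³ + 7³ + 0³ = 216 + 343 + 0 = 559  — 559 already appeared earlier.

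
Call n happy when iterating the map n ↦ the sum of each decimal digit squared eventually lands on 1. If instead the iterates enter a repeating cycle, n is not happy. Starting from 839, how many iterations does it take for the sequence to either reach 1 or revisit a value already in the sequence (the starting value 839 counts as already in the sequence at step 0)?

839 → 154
154 → 42
42 → 20
20 → 4
4 → 16
16 → 37
37 → 58
58 → 89
89 → 145
145 → 42  — 42 repeats.
That took 10 steps.

10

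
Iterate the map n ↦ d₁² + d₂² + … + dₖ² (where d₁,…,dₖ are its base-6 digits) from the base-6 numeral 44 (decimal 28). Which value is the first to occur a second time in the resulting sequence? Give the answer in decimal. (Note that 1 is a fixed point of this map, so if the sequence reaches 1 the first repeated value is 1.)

29

28 = (4,4)_6 → 4² + 4² = 16 + 16 = 32
32 = (5,2)_6 → 5² + 2² = 25 + 4 = 29
29 = (4,5)_6 → 4² + 5² = 16 + 25 = 41
41 = (1,0,5)_6 → 1² + 0² + 5² = 1 + 0 + 25 = 26
26 = (4,2)_6 → 4² + 2² = 16 + 4 = 20
20 = (3,2)_6 → 3² + 2² = 9 + 4 = 13
13 = (2,1)_6 → 2² + 1² = 4 + 1 = 5
5 = (5)_6 → 5² = 25
25 = (4,1)_6 → 4² + 1² = 16 + 1 = 17
17 = (2,5)_6 → 2² + 5² = 4 + 25 = 29  — 29 already appeared earlier.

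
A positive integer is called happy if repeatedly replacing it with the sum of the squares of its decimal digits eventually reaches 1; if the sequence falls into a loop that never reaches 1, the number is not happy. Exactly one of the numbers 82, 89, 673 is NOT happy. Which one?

89

82: 82 → 68 → 100 → 1  — reaches 1 (happy)
89: 89 → 145 → 42 → 20 → 4 → 16 → 37 → 58 → 89  — repeats 89 (not happy)
673: 673 → 94 → 97 → 130 → 10 → 1  — reaches 1 (happy)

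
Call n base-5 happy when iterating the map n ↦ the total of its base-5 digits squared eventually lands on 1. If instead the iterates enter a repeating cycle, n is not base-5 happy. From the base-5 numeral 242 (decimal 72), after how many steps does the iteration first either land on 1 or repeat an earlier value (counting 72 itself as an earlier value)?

8

72 = (2,4,2)_5 → 2² + 4² + 2² = 24
24 = (4,4)_5 → 4² + 4² = 32
32 = (1,1,2)_5 → 1² + 1² + 2² = 6
6 = (1,1)_5 → 1² + 1² = 2
2 = (2)_5 → 2² = 4
4 = (4)_5 → 4² = 16
16 = (3,1)_5 → 3² + 1² = 10
10 = (2,0)_5 → 2² + 0² = 4  — 4 repeats.
That took 8 steps.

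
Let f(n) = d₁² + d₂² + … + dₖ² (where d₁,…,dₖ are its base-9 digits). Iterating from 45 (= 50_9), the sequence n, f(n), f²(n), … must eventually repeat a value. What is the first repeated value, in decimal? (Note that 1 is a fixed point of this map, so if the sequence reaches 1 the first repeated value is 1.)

45 = (5,0)_9 → 25
25 = (2,7)_9 → 53
53 = (5,8)_9 → 89
89 = (1,0,8)_9 → 65
65 = (7,2)_9 → 53  — 53 already appeared earlier.

53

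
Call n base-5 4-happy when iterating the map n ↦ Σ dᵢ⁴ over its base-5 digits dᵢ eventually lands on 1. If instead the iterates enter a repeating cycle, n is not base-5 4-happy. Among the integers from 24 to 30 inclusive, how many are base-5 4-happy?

24: 24 → 512 → 288 → 114 → 528 → 338 → 194 → 354 → 528  (repeats 528)
25: 25 → 1  (reaches 1)
26: 26 → 2 → 16 → 82 → 98 → 418 → 244 → 594 → 674 → 514 → 528 → 338 → 194 → 354 → 528  (repeats 528)
27: 27 → 17 → 97 → 353 → 353  (repeats 353)
28: 28 → 82 → 98 → 418 → 244 → 594 → 674 → 514 → 528 → 338 → 194 → 354 → 528  (repeats 528)
29: 29 → 257 → 33 → 83 → 163 → 99 → 593 → 499 → 849 → 595 → 593  (repeats 593)
30: 30 → 2 → 16 → 82 → 98 → 418 → 244 → 594 → 674 → 514 → 528 → 338 → 194 → 354 → 528  (repeats 528)
base-5 4-happy: 25

1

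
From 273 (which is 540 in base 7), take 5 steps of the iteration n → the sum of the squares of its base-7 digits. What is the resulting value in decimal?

273 = (5,4,0)_7 → 5² + 4² + 0² = 25 + 16 + 0 = 41
41 = (5,6)_7 → 5² + 6² = 25 + 36 = 61
61 = (1,1,5)_7 → 1² + 1² + 5² = 1 + 1 + 25 = 27
27 = (3,6)_7 → 3² + 6² = 9 + 36 = 45
45 = (6,3)_7 → 6² + 3² = 36 + 9 = 45

45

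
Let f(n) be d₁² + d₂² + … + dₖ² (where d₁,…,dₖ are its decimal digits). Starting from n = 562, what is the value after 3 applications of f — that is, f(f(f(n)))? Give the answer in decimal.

562 → 5² + 6² + 2² = 25 + 36 + 4 = 65
65 → 6² + 5² = 36 + 25 = 61
61 → 6² + 1² = 36 + 1 = 37

37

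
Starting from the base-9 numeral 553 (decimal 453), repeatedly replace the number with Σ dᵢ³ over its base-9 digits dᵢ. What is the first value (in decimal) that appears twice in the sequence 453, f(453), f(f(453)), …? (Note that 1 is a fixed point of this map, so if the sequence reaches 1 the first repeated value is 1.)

1

453 = (5,5,3)_9 → 5³ + 5³ + 3³ = 277
277 = (3,3,7)_9 → 3³ + 3³ + 7³ = 397
397 = (4,8,1)_9 → 4³ + 8³ + 1³ = 577
577 = (7,1,1)_9 → 7³ + 1³ + 1³ = 345
345 = (4,2,3)_9 → 4³ + 2³ + 3³ = 99
99 = (1,2,0)_9 → 1³ + 2³ + 0³ = 9
9 = (1,0)_9 → 1³ + 0³ = 1  — reached the fixed point 1.
1 → 1, so 1 is the first repeated value.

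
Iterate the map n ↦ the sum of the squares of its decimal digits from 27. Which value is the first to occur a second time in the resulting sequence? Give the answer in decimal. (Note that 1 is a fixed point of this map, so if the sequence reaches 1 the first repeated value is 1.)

27 → 53
53 → 34
34 → 25
25 → 29
29 → 85
85 → 89
89 → 145
145 → 42
42 → 20
20 → 4
4 → 16
16 → 37
37 → 58
58 → 89  — 89 already appeared earlier.

89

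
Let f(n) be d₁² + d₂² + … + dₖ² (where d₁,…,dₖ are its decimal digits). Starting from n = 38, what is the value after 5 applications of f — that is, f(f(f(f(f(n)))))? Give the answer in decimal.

42

38 → 3² + 8² = 9 + 64 = 73
73 → 7² + 3² = 49 + 9 = 58
58 → 5² + 8² = 25 + 64 = 89
89 → 8² + 9² = 64 + 81 = 145
145 → 1² + 4² + 5² = 1 + 16 + 25 = 42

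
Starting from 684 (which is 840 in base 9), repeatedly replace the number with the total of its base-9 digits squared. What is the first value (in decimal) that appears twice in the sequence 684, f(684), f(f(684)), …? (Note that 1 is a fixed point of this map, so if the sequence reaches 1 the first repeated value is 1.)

50

684 = (8,4,0)_9 → 8² + 4² + 0² = 64 + 16 + 0 = 80
80 = (8,8)_9 → 8² + 8² = 64 + 64 = 128
128 = (1,5,2)_9 → 1² + 5² + 2² = 1 + 25 + 4 = 30
30 = (3,3)_9 → 3² + 3² = 9 + 9 = 18
18 = (2,0)_9 → 2² + 0² = 4 + 0 = 4
4 = (4)_9 → 4² = 16
16 = (1,7)_9 → 1² + 7² = 1 + 49 = 50
50 = (5,5)_9 → 5² + 5² = 25 + 25 = 50  — 50 already appeared earlier.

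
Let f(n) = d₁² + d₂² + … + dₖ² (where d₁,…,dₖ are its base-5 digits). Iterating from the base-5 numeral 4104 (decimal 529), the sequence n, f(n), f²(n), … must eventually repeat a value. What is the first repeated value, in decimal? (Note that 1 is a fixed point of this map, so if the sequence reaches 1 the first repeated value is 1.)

1

529 = (4,1,0,4)_5 → 4² + 1² + 0² + 4² = 33
33 = (1,1,3)_5 → 1² + 1² + 3² = 11
11 = (2,1)_5 → 2² + 1² = 5
5 = (1,0)_5 → 1² + 0² = 1  — reached the fixed point 1.
1 → 1, so 1 is the first repeated value.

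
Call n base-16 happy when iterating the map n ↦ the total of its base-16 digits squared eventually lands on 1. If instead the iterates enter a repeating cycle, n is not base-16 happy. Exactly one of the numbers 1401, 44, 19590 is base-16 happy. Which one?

1401: 1401 → 155 → 202 → 244 → 241 → 226 → 200 → 208 → 169 → 181 → 146 → 85 → 50 → 13 → 169  — repeats 169 (not base-16 happy)
44: 44 → 148 → 97 → 37 → 29 → 170 → 200 → 208 → 169 → 181 → 146 → 85 → 50 → 13 → 169  — repeats 169 (not base-16 happy)
19590: 19590 → 260 → 17 → 2 → 4 → 16 → 1  — reaches 1 (base-16 happy)

19590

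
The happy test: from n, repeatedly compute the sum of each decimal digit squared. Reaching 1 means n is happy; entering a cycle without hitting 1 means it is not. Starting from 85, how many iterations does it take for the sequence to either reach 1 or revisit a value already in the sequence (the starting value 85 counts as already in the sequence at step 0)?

85 → 8² + 5² = 64 + 25 = 89
89 → 8² + 9² = 64 + 81 = 145
145 → 1² + 4² + 5² = 1 + 16 + 25 = 42
42 → 4² + 2² = 16 + 4 = 20
20 → 2² + 0² = 4 + 0 = 4
4 → 4² = 16
16 → 1² + 6² = 1 + 36 = 37
37 → 3² + 7² = 9 + 49 = 58
58 → 5² + 8² = 25 + 64 = 89  — 89 repeats.
That took 9 steps.

9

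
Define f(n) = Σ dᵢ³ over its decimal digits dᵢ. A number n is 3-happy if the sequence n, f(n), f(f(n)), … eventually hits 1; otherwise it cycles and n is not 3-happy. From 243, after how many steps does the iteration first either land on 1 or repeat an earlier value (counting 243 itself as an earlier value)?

6

243 → 2³ + 4³ + 3³ = 8 + 64 + 27 = 99
99 → 9³ + 9³ = 729 + 729 = 1458
1458 → 1³ + 4³ + 5³ + 8³ = 1 + 64 + 125 + 512 = 702
702 → 7³ + 0³ + 2³ = 343 + 0 + 8 = 351
351 → 3³ + 5³ + 1³ = 27 + 125 + 1 = 153
153 → 1³ + 5³ + 3³ = 1 + 125 + 27 = 153  — 153 repeats.
That took 6 steps.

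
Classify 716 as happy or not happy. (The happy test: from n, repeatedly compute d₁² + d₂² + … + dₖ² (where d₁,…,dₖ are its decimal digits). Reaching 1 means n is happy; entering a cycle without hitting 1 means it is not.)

716 → 86
86 → 100
100 → 1  — reached 1.

happy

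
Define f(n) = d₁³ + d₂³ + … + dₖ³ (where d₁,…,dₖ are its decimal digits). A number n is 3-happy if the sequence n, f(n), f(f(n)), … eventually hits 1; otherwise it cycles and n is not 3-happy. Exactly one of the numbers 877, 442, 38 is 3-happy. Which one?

877: 877 → 1198 → 1243 → 100 → 1  — reaches 1 (3-happy)
442: 442 → 136 → 244 → 136  — repeats 136 (not 3-happy)
38: 38 → 539 → 881 → 1025 → 134 → 92 → 737 → 713 → 371 → 371  — repeats 371 (not 3-happy)

877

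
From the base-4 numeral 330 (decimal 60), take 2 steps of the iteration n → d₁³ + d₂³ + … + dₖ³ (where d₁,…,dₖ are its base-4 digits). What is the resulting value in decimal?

60 = (3,3,0)_4 → 3³ + 3³ + 0³ = 54
54 = (3,1,2)_4 → 3³ + 1³ + 2³ = 36

36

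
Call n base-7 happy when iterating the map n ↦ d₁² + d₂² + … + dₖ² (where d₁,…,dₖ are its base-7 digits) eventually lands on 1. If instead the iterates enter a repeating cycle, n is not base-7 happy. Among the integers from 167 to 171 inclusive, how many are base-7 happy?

167: 167 → 49 → 1  (reaches 1)
168: 168 → 18 → 20 → 40 → 50 → 2 → 4 → 16 → 8 → 2  (repeats 2)
169: 169 → 19 → 29 → 17 → 13 → 37 → 29  (repeats 29)
170: 170 → 22 → 10 → 10  (repeats 10)
171: 171 → 27 → 45 → 45  (repeats 45)
base-7 happy: 167

1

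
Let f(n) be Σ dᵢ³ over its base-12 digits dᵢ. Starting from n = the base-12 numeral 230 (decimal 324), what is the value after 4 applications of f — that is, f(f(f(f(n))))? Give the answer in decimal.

324 = (2,3,0)_12 → 2³ + 3³ + 0³ = 8 + 27 + 0 = 35
35 = (2,11)_12 → 2³ + 11³ = 8 + 1331 = 1339
1339 = (9,3,7)_12 → 9³ + 3³ + 7³ = 729 + 27 + 343 = 1099
1099 = (7,7,7)_12 → 7³ + 7³ + 7³ = 343 + 343 + 343 = 1029

1029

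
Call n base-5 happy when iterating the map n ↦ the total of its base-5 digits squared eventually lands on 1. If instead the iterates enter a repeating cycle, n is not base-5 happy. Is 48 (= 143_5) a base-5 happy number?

not base-5 happy

48 = (1,4,3)_5 → 26
26 = (1,0,1)_5 → 2
2 = (2)_5 → 4
4 = (4)_5 → 16
16 = (3,1)_5 → 10
10 = (2,0)_5 → 4  — 4 already seen; the sequence cycles without reaching 1.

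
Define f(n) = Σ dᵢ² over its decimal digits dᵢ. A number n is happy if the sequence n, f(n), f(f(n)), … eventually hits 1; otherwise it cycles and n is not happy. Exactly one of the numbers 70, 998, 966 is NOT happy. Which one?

966

70: 70 → 49 → 97 → 130 → 10 → 1  — reaches 1 (happy)
998: 998 → 226 → 44 → 32 → 13 → 10 → 1  — reaches 1 (happy)
966: 966 → 153 → 35 → 34 → 25 → 29 → 85 → 89 → 145 → 42 → 20 → 4 → 16 → 37 → 58 → 89  — repeats 89 (not happy)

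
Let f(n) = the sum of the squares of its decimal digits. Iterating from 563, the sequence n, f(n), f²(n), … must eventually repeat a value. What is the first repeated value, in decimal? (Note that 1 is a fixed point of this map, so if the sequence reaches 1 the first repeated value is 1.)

1

563 → 5² + 6² + 3² = 25 + 36 + 9 = 70
70 → 7² + 0² = 49 + 0 = 49
49 → 4² + 9² = 16 + 81 = 97
97 → 9² + 7² = 81 + 49 = 130
130 → 1² + 3² + 0² = 1 + 9 + 0 = 10
10 → 1² + 0² = 1 + 0 = 1  — reached the fixed point 1.
1 → 1, so 1 is the first repeated value.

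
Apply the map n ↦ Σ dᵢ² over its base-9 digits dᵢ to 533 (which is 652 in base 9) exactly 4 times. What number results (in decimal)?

65

533 = (6,5,2)_9 → 6² + 5² + 2² = 36 + 25 + 4 = 65
65 = (7,2)_9 → 7² + 2² = 49 + 4 = 53
53 = (5,8)_9 → 5² + 8² = 25 + 64 = 89
89 = (1,0,8)_9 → 1² + 0² + 8² = 1 + 0 + 64 = 65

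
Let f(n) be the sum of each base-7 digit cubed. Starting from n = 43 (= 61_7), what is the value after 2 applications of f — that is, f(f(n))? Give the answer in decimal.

43 = (6,1)_7 → 6³ + 1³ = 216 + 1 = 217
217 = (4,3,0)_7 → 4³ + 3³ + 0³ = 64 + 27 + 0 = 91

91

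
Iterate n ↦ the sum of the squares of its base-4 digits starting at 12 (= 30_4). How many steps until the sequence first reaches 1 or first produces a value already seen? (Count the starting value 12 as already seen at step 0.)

12 = (3,0)_4 → 3² + 0² = 9
9 = (2,1)_4 → 2² + 1² = 5
5 = (1,1)_4 → 1² + 1² = 2
2 = (2)_4 → 2² = 4
4 = (1,0)_4 → 1² + 0² = 1  — reached 1.
That took 5 steps.

5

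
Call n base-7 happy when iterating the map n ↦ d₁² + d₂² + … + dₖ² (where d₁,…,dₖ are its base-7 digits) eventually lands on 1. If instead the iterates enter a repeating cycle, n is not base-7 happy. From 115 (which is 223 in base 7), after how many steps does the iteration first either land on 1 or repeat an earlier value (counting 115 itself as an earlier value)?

5

115 = (2,2,3)_7 → 2² + 2² + 3² = 17
17 = (2,3)_7 → 2² + 3² = 13
13 = (1,6)_7 → 1² + 6² = 37
37 = (5,2)_7 → 5² + 2² = 29
29 = (4,1)_7 → 4² + 1² = 17  — 17 repeats.
That took 5 steps.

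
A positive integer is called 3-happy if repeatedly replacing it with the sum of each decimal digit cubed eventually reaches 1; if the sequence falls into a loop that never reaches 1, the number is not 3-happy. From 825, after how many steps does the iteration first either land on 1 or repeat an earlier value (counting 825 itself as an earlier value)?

8

825 → 8³ + 2³ + 5³ = 512 + 8 + 125 = 645
645 → 6³ + 4³ + 5³ = 216 + 64 + 125 = 405
405 → 4³ + 0³ + 5³ = 64 + 0 + 125 = 189
189 → 1³ + 8³ + 9³ = 1 + 512 + 729 = 1242
1242 → 1³ + 2³ + 4³ + 2³ = 1 + 8 + 64 + 8 = 81
81 → 8³ + 1³ = 512 + 1 = 513
513 → 5³ + 1³ + 3³ = 125 + 1 + 27 = 153
153 → 1³ + 5³ + 3³ = 1 + 125 + 27 = 153  — 153 repeats.
That took 8 steps.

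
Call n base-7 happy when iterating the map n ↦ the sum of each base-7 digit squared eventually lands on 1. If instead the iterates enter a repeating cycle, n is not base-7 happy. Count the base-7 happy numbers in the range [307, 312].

1

307: 307 → 73 → 19 → 29 → 17 → 13 → 37 → 29  — not base-7 happy
308: 308 → 40 → 50 → 2 → 4 → 16 → 8 → 2  — not base-7 happy
309: 309 → 41 → 61 → 27 → 45 → 45  — not base-7 happy
310: 310 → 44 → 40 → 50 → 2 → 4 → 16 → 8 → 2  — not base-7 happy
311: 311 → 49 → 1  — base-7 happy
312: 312 → 56 → 2 → 4 → 16 → 8 → 2  — not base-7 happy
base-7 happy: 311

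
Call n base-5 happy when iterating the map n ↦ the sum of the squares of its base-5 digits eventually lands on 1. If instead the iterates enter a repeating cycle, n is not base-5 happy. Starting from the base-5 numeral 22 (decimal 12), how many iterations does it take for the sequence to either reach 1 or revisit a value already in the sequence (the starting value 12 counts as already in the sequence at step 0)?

12 = (2,2)_5 → 2² + 2² = 4 + 4 = 8
8 = (1,3)_5 → 1² + 3² = 1 + 9 = 10
10 = (2,0)_5 → 2² + 0² = 4 + 0 = 4
4 = (4)_5 → 4² = 16
16 = (3,1)_5 → 3² + 1² = 9 + 1 = 10  — 10 repeats.
That took 5 steps.

5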